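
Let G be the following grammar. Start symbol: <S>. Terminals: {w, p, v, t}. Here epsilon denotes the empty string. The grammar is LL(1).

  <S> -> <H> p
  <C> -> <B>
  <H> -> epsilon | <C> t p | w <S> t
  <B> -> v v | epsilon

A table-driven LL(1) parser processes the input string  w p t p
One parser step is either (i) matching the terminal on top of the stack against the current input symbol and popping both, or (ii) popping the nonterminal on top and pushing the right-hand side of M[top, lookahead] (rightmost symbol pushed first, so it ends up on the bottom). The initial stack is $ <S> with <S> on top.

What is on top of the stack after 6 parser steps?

     Stack        Input      Action
  1  $ <S>        w p t p $  expand <S> -> <H> p
  2  $ p <H>      w p t p $  expand <H> -> w <S> t
  3  $ p t <S> w  w p t p $  match w
  4  $ p t <S>    p t p $    expand <S> -> <H> p
  5  $ p t p <H>  p t p $    expand <H> -> epsilon
  6  $ p t p      p t p $    match p
Stack after step 6: $ p t (top = t).

t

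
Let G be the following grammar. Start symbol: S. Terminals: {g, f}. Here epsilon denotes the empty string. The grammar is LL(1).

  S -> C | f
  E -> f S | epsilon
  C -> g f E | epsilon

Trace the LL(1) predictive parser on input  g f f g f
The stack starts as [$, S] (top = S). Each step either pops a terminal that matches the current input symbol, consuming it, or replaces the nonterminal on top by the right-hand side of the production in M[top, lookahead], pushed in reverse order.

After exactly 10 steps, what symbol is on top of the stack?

E

step 1: stack=$ S  input=g f f g f $  — expand S -> C
step 2: stack=$ C  input=g f f g f $  — expand C -> g f E
step 3: stack=$ E f g  input=g f f g f $  — match g
step 4: stack=$ E f  input=f f g f $  — match f
step 5: stack=$ E  input=f g f $  — expand E -> f S
step 6: stack=$ S f  input=f g f $  — match f
step 7: stack=$ S  input=g f $  — expand S -> C
step 8: stack=$ C  input=g f $  — expand C -> g f E
step 9: stack=$ E f g  input=g f $  — match g
step 10: stack=$ E f  input=f $  — match f
Stack after step 10: $ E (top = E).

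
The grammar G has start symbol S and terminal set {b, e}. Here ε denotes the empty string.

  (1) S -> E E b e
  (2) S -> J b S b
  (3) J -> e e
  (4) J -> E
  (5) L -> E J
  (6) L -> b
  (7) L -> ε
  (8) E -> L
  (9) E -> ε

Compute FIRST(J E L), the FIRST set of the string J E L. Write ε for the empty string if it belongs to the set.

{ε, b, e}

FIRST(S): from S->E E b e we get {b, e}; from S->J b S b we get {b, e}. So FIRST(S) = {b, e}.
FIRST(J): from J->e e we get {e}; from J->E we get {ε, b, e}. So FIRST(J) = {ε, b, e}.
FIRST(L): from L->E J we get {ε, b, e}; from L->b we get {b}; from L->ε we get {ε}. So FIRST(L) = {ε, b, e}.
FIRST(E): from E->L we get {ε, b, e}; from E->ε we get {ε}. So FIRST(E) = {ε, b, e}.
FIRST(J E L): take FIRST of each symbol in turn, carrying on past any symbol whose FIRST contains ε; result {ε, b, e}.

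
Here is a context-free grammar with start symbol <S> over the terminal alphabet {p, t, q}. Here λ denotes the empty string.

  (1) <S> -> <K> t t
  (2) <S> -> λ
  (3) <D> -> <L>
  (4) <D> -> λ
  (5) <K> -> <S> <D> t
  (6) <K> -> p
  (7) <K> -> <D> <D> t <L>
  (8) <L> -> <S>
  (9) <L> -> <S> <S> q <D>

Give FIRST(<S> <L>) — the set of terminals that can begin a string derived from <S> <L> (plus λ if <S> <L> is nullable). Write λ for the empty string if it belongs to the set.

{λ, p, q, t}

FIRST(<S>): from <S>-><K> t t we get {p, q, t}; from <S>->λ we get {λ}. So FIRST(<S>) = {λ, p, q, t}.
FIRST(<L>): from <L>-><S> we get {λ, p, q, t}; from <L>-><S> <S> q <D> we get {p, q, t}. So FIRST(<L>) = {λ, p, q, t}.
FIRST(<D>): from <D>-><L> we get {λ, p, q, t}; from <D>->λ we get {λ}. So FIRST(<D>) = {λ, p, q, t}.
FIRST(<K>): from <K>-><S> <D> t we get {p, q, t}; from <K>->p we get {p}; from <K>-><D> <D> t <L> we get {p, q, t}. So FIRST(<K>) = {p, q, t}.
FIRST(<S> <L>): take FIRST of each symbol in turn, carrying on past any symbol whose FIRST contains λ; result {λ, p, q, t}.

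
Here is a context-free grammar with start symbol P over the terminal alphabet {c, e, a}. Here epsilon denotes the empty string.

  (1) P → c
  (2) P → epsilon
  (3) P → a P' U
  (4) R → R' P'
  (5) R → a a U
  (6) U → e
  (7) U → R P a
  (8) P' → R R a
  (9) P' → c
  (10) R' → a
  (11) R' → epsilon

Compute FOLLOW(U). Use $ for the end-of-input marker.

{$, a, c}

FIRST(P) = {epsilon, a, c}
FIRST(R') = {epsilon, a}
FIRST(R) = {a, c}  (via R' P')
FIRST(U) = {a, c, e}  (via R P a)
FIRST(P') = {a, c}  (via R R a)
FOLLOW(P) includes $ since P is the start symbol.
FOLLOW(P): in U→R P a, P is followed by a with FIRST {a}. Thus FOLLOW(P) = {$, a}.
FOLLOW(R): in U→R P a, R is followed by P a with FIRST {a, c}; in P'→R R a (occurrence 1), R is followed by R a with FIRST {a, c}; in P'→R R a (occurrence 2), R is followed by a with FIRST {a}. Thus FOLLOW(R) = {a, c}.
FOLLOW(U): in P→a P' U, the suffix after U is empty, so FOLLOW(U) ⊇ FOLLOW(P) = {$, a}; in R→a a U, the suffix after U is empty, so FOLLOW(U) ⊇ FOLLOW(R) = {a, c}. Thus FOLLOW(U) = {$, a, c}.
FOLLOW(P'): in P→a P' U, P' is followed by U with FIRST {a, c, e}; in R→R' P', the suffix after P' is empty, so FOLLOW(P') ⊇ FOLLOW(R) = {a, c}. Thus FOLLOW(P') = {a, c, e}.
FOLLOW(R'): in R→R' P', R' is followed by P' with FIRST {a, c}. Thus FOLLOW(R') = {a, c}.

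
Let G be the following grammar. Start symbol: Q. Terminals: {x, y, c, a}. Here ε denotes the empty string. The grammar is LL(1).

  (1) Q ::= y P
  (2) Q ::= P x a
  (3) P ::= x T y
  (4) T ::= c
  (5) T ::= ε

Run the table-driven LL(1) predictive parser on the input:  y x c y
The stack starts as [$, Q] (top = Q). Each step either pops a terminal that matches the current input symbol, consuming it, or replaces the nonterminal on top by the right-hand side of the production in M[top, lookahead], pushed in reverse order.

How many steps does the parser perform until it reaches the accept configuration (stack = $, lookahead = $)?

7

step 1: stack=$ Q  input=y x c y $  — expand Q ::= y P
step 2: stack=$ P y  input=y x c y $  — match y
step 3: stack=$ P  input=x c y $  — expand P ::= x T y
step 4: stack=$ y T x  input=x c y $  — match x
step 5: stack=$ y T  input=c y $  — expand T ::= c
step 6: stack=$ y c  input=c y $  — match c
step 7: stack=$ y  input=y $  — match y
Accept reached after 7 steps.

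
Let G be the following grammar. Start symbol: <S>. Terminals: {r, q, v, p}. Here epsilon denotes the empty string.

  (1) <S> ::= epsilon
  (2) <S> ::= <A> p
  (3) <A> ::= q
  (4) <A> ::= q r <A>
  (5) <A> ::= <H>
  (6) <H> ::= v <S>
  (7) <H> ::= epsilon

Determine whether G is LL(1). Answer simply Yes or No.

FIRST(<S>) = {epsilon, p, q, v}
FIRST(<A>) = {epsilon, q, v}
FIRST(<H>) = {epsilon, v}
FOLLOW(<S>) = {$, p}
FOLLOW(<A>) = {p}
FOLLOW(<H>) = {p}
Cell M[<A>, q] receives both <A> ::= q and <A> ::= q r <A> — the grammar is not LL(1).

No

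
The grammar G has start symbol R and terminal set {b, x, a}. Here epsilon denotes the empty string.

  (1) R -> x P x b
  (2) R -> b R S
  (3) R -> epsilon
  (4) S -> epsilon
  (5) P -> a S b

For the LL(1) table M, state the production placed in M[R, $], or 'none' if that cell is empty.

R -> epsilon

FIRST(R): from R->x P x b we get {x}; from R->b R S we get {b}; from R->epsilon we get {epsilon}. So FIRST(R) = {epsilon, b, x}.
FIRST(S): from S->epsilon we get {epsilon}. So FIRST(S) = {epsilon}.
FIRST(P): from P->a S b we get {a}. So FIRST(P) = {a}.
FOLLOW(R) includes $ since R is the start symbol.
FOLLOW(R): in R->b R S, R is followed by S with FIRST {epsilon}; in R->b R S, the suffix after R is nullable (adds nothing new). Thus FOLLOW(R) = {$}.
For R -> x P x b: FIRST(x P x b) = {x}, so it goes in M[R, t] for t ∈ {x}.
For R -> b R S: FIRST(b R S) = {b}, so it goes in M[R, t] for t ∈ {b}.
For R -> epsilon: FIRST(epsilon) = {epsilon}, so it goes in M[R, t] for t ∈ {}; since epsilon ∈ FIRST, also for every t ∈ FOLLOW(R) = {$}.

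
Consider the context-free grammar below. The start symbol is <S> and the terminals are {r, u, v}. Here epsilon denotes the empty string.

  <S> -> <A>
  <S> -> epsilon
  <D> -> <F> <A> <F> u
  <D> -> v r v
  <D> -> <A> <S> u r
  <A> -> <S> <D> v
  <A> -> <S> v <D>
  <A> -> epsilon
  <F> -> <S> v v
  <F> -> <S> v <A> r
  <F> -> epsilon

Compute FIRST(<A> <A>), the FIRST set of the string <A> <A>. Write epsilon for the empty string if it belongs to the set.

{epsilon, u, v}

FIRST(<S>) = {epsilon, u, v}  (via <A>)
FIRST(<F>) = {epsilon, u, v}  (via <S> v v, <S> v <A> r)
FIRST(<D>) = {u, v}  (via <F> <A> <F> u, <A> <S> u r)
FIRST(<A>) = {epsilon, u, v}  (via <S> <D> v, <S> v <D>)
FIRST(<A> <A>): take FIRST of each symbol in turn, carrying on past any symbol whose FIRST contains epsilon; result {epsilon, u, v}.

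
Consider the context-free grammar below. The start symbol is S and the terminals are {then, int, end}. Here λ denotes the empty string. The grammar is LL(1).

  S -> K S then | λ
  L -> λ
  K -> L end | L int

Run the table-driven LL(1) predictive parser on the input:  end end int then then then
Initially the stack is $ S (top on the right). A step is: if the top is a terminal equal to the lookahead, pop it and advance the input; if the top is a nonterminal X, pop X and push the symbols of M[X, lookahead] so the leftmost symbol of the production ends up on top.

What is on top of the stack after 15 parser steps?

then

step 1: stack=$ S  input=end end int then then then $  — expand S -> K S then
step 2: stack=$ then S K  input=end end int then then then $  — expand K -> L end
step 3: stack=$ then S end L  input=end end int then then then $  — expand L -> λ
step 4: stack=$ then S end  input=end end int then then then $  — match end
step 5: stack=$ then S  input=end int then then then $  — expand S -> K S then
step 6: stack=$ then then S K  input=end int then then then $  — expand K -> L end
step 7: stack=$ then then S end L  input=end int then then then $  — expand L -> λ
step 8: stack=$ then then S end  input=end int then then then $  — match end
step 9: stack=$ then then S  input=int then then then $  — expand S -> K S then
step 10: stack=$ then then then S K  input=int then then then $  — expand K -> L int
step 11: stack=$ then then then S int L  input=int then then then $  — expand L -> λ
step 12: stack=$ then then then S int  input=int then then then $  — match int
step 13: stack=$ then then then S  input=then then then $  — expand S -> λ
step 14: stack=$ then then then  input=then then then $  — match then
step 15: stack=$ then then  input=then then $  — match then
Stack after step 15: $ then (top = then).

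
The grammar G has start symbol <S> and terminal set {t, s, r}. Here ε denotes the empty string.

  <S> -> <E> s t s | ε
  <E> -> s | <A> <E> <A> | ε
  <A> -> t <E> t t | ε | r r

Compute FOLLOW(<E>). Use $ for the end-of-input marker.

{r, s, t}

FIRST(<A>) = {ε, r, t}
FIRST(<E>) = {ε, r, s, t}  (via <A> <E> <A>)
FIRST(<S>) = {ε, r, s, t}  (via <E> s t s)
FOLLOW(<S>) includes $ since <S> is the start symbol.
FOLLOW(<S>): <S> appears on no right-hand side. Thus FOLLOW(<S>) = {$}.
FOLLOW(<E>): in <S>-><E> s t s, <E> is followed by s t s with FIRST {s}; in <E>-><A> <E> <A>, <E> is followed by <A> with FIRST {ε, r, t}; in <E>-><A> <E> <A>, the suffix after <E> is nullable (adds nothing new); in <A>->t <E> t t, <E> is followed by t t with FIRST {t}. Thus FOLLOW(<E>) = {r, s, t}.
FOLLOW(<A>): in <E>-><A> <E> <A> (occurrence 1), <A> is followed by <E> <A> with FIRST {ε, r, s, t}; in <E>-><A> <E> <A> (occurrence 1), the suffix after <A> is nullable, so FOLLOW(<A>) ⊇ FOLLOW(<E>) = {r, s, t}; in <E>-><A> <E> <A> (occurrence 2), the suffix after <A> is empty, so FOLLOW(<A>) ⊇ FOLLOW(<E>) = {r, s, t}. Thus FOLLOW(<A>) = {r, s, t}.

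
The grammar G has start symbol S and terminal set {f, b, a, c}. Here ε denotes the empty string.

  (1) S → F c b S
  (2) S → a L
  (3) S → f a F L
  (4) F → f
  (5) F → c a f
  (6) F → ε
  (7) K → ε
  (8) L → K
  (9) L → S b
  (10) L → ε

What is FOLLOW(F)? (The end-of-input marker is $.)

FIRST(F): from F→f we get {f}; from F→c a f we get {c}; from F→ε we get {ε}. So FIRST(F) = {ε, c, f}.
FIRST(K): from K→ε we get {ε}. So FIRST(K) = {ε}.
FIRST(S): from S→F c b S we get {c, f}; from S→a L we get {a}; from S→f a F L we get {f}. So FIRST(S) = {a, c, f}.
FIRST(L): from L→K we get {ε}; from L→S b we get {a, c, f}; from L→ε we get {ε}. So FIRST(L) = {ε, a, c, f}.
FOLLOW(S) includes $ since S is the start symbol.
FOLLOW(S): in S→F c b S, the suffix after S is empty (adds nothing new); in L→S b, S is followed by b with FIRST {b}. Thus FOLLOW(S) = {$, b}.
FOLLOW(F): in S→F c b S, F is followed by c b S with FIRST {c}; in S→f a F L, F is followed by L with FIRST {ε, a, c, f}; in S→f a F L, the suffix after F is nullable, so FOLLOW(F) ⊇ FOLLOW(S) = {$, b}. Thus FOLLOW(F) = {$, a, b, c, f}.
FOLLOW(L): in S→a L, the suffix after L is empty, so FOLLOW(L) ⊇ FOLLOW(S) = {$, b}; in S→f a F L, the suffix after L is empty, so FOLLOW(L) ⊇ FOLLOW(S) = {$, b}. Thus FOLLOW(L) = {$, b}.
FOLLOW(K): in L→K, the suffix after K is empty, so FOLLOW(K) ⊇ FOLLOW(L) = {$, b}. Thus FOLLOW(K) = {$, b}.

{$, a, b, c, f}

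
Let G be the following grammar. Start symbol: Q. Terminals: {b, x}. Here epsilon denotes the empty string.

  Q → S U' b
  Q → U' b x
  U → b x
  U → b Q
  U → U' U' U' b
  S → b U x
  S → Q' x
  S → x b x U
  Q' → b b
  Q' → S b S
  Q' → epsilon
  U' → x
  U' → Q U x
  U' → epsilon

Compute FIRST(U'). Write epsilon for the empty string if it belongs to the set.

{epsilon, b, x}

FIRST(Q): from Q→S U' b we get {b, x}; from Q→U' b x we get {b, x}. So FIRST(Q) = {b, x}.
FIRST(U'): from U'→x we get {x}; from U'→Q U x we get {b, x}; from U'→epsilon we get {epsilon}. So FIRST(U') = {epsilon, b, x}.
FIRST(U): from U→b x we get {b}; from U→b Q we get {b}; from U→U' U' U' b we get {b, x}. So FIRST(U) = {b, x}.
FIRST(S): from S→b U x we get {b}; from S→Q' x we get {b, x}; from S→x b x U we get {x}. So FIRST(S) = {b, x}.
FIRST(Q'): from Q'→b b we get {b}; from Q'→S b S we get {b, x}; from Q'→epsilon we get {epsilon}. So FIRST(Q') = {epsilon, b, x}.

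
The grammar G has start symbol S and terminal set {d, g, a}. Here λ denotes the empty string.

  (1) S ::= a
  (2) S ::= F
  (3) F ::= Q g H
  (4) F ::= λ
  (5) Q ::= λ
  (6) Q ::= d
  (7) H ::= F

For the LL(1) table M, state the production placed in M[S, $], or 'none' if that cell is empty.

S ::= F

FIRST(Q): from Q::=λ we get {λ}; from Q::=d we get {d}. So FIRST(Q) = {λ, d}.
FIRST(F): from F::=Q g H we get {d, g}; from F::=λ we get {λ}. So FIRST(F) = {λ, d, g}.
FIRST(S): from S::=a we get {a}; from S::=F we get {λ, d, g}. So FIRST(S) = {λ, a, d, g}.
FIRST(H): from H::=F we get {λ, d, g}. So FIRST(H) = {λ, d, g}.
FOLLOW(S) includes $ since S is the start symbol.
FOLLOW(S): S appears on no right-hand side. Thus FOLLOW(S) = {$}.
For S ::= a: FIRST(a) = {a}, so it goes in M[S, t] for t ∈ {a}.
For S ::= F: FIRST(F) = {λ, d, g}, so it goes in M[S, t] for t ∈ {d, g}; since λ ∈ FIRST, also for every t ∈ FOLLOW(S) = {$}.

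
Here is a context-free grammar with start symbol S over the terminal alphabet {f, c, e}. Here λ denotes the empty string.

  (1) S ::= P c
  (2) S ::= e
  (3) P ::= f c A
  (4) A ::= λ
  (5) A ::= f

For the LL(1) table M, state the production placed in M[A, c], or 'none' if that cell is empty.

FIRST(P) = {f}
FIRST(A) = {λ, f}
FIRST(S) = {e, f}  (via P c)
FOLLOW(S) includes $ since S is the start symbol.
FOLLOW(P): in S::=P c, P is followed by c with FIRST {c}. Thus FOLLOW(P) = {c}.
FOLLOW(A): in P::=f c A, the suffix after A is empty, so FOLLOW(A) ⊇ FOLLOW(P) = {c}. Thus FOLLOW(A) = {c}.
For A ::= λ: FIRST(λ) = {λ}, so it goes in M[A, t] for t ∈ {}; since λ ∈ FIRST, also for every t ∈ FOLLOW(A) = {c}.
For A ::= f: FIRST(f) = {f}, so it goes in M[A, t] for t ∈ {f}.

A ::= λ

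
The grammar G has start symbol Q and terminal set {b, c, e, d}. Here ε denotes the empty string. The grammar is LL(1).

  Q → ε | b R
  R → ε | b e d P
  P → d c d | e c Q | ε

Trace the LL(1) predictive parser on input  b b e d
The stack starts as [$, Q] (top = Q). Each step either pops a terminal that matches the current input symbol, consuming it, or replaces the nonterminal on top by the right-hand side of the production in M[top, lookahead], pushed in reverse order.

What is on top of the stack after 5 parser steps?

     Stack      Input      Action
  1  $ Q        b b e d $  expand Q → b R
  2  $ R b      b b e d $  match b
  3  $ R        b e d $    expand R → b e d P
  4  $ P d e b  b e d $    match b
  5  $ P d e    e d $      match e
Stack after step 5: $ P d (top = d).

d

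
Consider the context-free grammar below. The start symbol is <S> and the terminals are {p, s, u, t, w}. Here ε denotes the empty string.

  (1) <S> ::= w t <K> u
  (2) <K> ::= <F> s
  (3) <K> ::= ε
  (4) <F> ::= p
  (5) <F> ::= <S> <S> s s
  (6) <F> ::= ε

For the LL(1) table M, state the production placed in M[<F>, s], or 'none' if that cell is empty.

FIRST(<S>) = {w}
FIRST(<F>) = {ε, p, w}  (via <S> <S> s s)
FIRST(<K>) = {ε, p, s, w}  (via <F> s)
FOLLOW(<S>) includes $ since <S> is the start symbol.
FOLLOW(<F>): in <K>::=<F> s, <F> is followed by s with FIRST {s}. Thus FOLLOW(<F>) = {s}.
For <F> ::= p: FIRST(p) = {p}, so it goes in M[<F>, t] for t ∈ {p}.
For <F> ::= <S> <S> s s: FIRST(<S> <S> s s) = {w}, so it goes in M[<F>, t] for t ∈ {w}.
For <F> ::= ε: FIRST(ε) = {ε}, so it goes in M[<F>, t] for t ∈ {}; since ε ∈ FIRST, also for every t ∈ FOLLOW(<F>) = {s}.

<F> ::= ε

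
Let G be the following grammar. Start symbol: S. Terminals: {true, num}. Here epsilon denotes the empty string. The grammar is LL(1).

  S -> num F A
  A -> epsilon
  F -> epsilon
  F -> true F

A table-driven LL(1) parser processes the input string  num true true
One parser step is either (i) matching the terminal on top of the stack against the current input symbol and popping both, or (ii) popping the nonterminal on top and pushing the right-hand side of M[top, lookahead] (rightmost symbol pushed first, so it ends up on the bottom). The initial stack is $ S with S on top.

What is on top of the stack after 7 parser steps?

     Stack       Input            Action
  1  $ S         num true true $  expand S -> num F A
  2  $ A F num   num true true $  match num
  3  $ A F       true true $      expand F -> true F
  4  $ A F true  true true $      match true
  5  $ A F       true $           expand F -> true F
  6  $ A F true  true $           match true
  7  $ A F       $                expand F -> epsilon
Stack after step 7: $ A (top = A).

A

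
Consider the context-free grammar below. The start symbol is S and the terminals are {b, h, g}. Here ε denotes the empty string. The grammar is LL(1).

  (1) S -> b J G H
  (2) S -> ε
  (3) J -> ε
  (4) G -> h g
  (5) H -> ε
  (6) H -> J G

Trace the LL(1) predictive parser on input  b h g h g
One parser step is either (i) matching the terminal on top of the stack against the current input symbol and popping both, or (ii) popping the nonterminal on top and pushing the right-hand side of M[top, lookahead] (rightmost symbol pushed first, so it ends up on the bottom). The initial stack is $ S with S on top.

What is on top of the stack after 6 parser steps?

step 1: stack=$ S  input=b h g h g $  — expand S -> b J G H
step 2: stack=$ H G J b  input=b h g h g $  — match b
step 3: stack=$ H G J  input=h g h g $  — expand J -> ε
step 4: stack=$ H G  input=h g h g $  — expand G -> h g
step 5: stack=$ H g h  input=h g h g $  — match h
step 6: stack=$ H g  input=g h g $  — match g
Stack after step 6: $ H (top = H).

H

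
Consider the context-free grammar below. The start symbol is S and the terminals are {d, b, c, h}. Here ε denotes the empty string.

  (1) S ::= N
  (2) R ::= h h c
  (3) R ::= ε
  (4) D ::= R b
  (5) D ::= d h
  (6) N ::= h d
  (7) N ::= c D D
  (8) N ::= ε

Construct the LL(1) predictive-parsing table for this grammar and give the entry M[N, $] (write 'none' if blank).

N ::= ε

FIRST(R): from R::=h h c we get {h}; from R::=ε we get {ε}. So FIRST(R) = {ε, h}.
FIRST(N): from N::=h d we get {h}; from N::=c D D we get {c}; from N::=ε we get {ε}. So FIRST(N) = {ε, c, h}.
FIRST(S): from S::=N we get {ε, c, h}. So FIRST(S) = {ε, c, h}.
FIRST(D): from D::=R b we get {b, h}; from D::=d h we get {d}. So FIRST(D) = {b, d, h}.
FOLLOW(S) includes $ since S is the start symbol.
FOLLOW(S): S appears on no right-hand side. Thus FOLLOW(S) = {$}.
FOLLOW(N): in S::=N, the suffix after N is empty, so FOLLOW(N) ⊇ FOLLOW(S) = {$}. Thus FOLLOW(N) = {$}.
For N ::= h d: FIRST(h d) = {h}, so it goes in M[N, t] for t ∈ {h}.
For N ::= c D D: FIRST(c D D) = {c}, so it goes in M[N, t] for t ∈ {c}.
For N ::= ε: FIRST(ε) = {ε}, so it goes in M[N, t] for t ∈ {}; since ε ∈ FIRST, also for every t ∈ FOLLOW(N) = {$}.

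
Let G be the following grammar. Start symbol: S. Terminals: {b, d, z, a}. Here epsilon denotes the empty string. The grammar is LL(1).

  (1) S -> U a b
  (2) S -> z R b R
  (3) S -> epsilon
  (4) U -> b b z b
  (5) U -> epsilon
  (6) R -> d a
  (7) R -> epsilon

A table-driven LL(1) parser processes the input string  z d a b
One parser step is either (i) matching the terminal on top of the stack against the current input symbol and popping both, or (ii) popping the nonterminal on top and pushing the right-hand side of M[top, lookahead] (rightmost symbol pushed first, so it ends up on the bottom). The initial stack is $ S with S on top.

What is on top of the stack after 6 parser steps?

R

     Stack      Input      Action
  1  $ S        z d a b $  expand S -> z R b R
  2  $ R b R z  z d a b $  match z
  3  $ R b R    d a b $    expand R -> d a
  4  $ R b a d  d a b $    match d
  5  $ R b a    a b $      match a
  6  $ R b      b $        match b
Stack after step 6: $ R (top = R).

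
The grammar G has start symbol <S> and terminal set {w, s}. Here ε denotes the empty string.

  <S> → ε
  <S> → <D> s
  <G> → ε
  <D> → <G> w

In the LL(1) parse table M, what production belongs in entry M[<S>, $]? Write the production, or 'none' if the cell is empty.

FIRST(<G>) = {ε}
FIRST(<D>) = {w}  (via <G> w)
FIRST(<S>) = {ε, w}  (via <D> s)
FOLLOW(<S>) includes $ since <S> is the start symbol.
FOLLOW(<S>): <S> appears on no right-hand side. Thus FOLLOW(<S>) = {$}.
For <S> → ε: FIRST(ε) = {ε}, so it goes in M[<S>, t] for t ∈ {}; since ε ∈ FIRST, also for every t ∈ FOLLOW(<S>) = {$}.
For <S> → <D> s: FIRST(<D> s) = {w}, so it goes in M[<S>, t] for t ∈ {w}.

<S> → ε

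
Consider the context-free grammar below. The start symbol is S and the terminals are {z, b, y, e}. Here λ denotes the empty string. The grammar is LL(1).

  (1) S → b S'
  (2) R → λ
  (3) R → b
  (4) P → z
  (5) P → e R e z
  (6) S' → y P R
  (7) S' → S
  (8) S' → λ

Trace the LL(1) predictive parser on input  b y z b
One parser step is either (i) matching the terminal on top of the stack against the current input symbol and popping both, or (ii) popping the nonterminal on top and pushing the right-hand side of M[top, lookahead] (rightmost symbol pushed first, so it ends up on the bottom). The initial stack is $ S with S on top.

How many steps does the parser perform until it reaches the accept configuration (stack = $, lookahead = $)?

     Stack    Input      Action
  1  $ S      b y z b $  expand S → b S'
  2  $ S' b   b y z b $  match b
  3  $ S'     y z b $    expand S' → y P R
  4  $ R P y  y z b $    match y
  5  $ R P    z b $      expand P → z
  6  $ R z    z b $      match z
  7  $ R      b $        expand R → b
  8  $ b      b $        match b
Accept reached after 8 steps.

8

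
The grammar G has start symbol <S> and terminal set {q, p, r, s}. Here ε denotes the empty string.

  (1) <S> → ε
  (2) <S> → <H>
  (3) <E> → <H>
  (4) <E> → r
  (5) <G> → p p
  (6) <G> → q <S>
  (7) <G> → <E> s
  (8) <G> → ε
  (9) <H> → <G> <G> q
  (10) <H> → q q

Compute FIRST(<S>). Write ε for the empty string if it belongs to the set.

FIRST(<S>) = {ε, p, q, r}  (via <H>)
FIRST(<E>) = {p, q, r}  (via <H>)
FIRST(<G>) = {ε, p, q, r}  (via <E> s)
FIRST(<H>) = {p, q, r}  (via <G> <G> q)

{ε, p, q, r}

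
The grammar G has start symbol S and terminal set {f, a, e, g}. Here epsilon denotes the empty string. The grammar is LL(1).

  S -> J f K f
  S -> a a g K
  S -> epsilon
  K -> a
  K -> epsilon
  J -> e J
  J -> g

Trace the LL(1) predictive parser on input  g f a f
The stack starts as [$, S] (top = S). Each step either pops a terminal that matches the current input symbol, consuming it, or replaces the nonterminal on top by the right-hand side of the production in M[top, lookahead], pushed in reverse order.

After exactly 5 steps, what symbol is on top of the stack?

step 1: stack=$ S  input=g f a f $  — expand S -> J f K f
step 2: stack=$ f K f J  input=g f a f $  — expand J -> g
step 3: stack=$ f K f g  input=g f a f $  — match g
step 4: stack=$ f K f  input=f a f $  — match f
step 5: stack=$ f K  input=a f $  — expand K -> a
Stack after step 5: $ f a (top = a).

a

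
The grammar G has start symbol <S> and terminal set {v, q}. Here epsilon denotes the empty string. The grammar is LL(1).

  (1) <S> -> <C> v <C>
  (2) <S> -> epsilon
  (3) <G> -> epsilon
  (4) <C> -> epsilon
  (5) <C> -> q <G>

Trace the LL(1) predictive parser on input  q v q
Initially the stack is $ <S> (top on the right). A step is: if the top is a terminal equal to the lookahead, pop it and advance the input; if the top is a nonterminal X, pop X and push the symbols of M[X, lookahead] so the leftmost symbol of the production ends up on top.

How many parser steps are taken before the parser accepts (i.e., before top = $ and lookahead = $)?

step 1: stack=$ <S>  input=q v q $  — expand <S> -> <C> v <C>
step 2: stack=$ <C> v <C>  input=q v q $  — expand <C> -> q <G>
step 3: stack=$ <C> v <G> q  input=q v q $  — match q
step 4: stack=$ <C> v <G>  input=v q $  — expand <G> -> epsilon
step 5: stack=$ <C> v  input=v q $  — match v
step 6: stack=$ <C>  input=q $  — expand <C> -> q <G>
step 7: stack=$ <G> q  input=q $  — match q
step 8: stack=$ <G>  input=$  — expand <G> -> epsilon
Accept reached after 8 steps.

8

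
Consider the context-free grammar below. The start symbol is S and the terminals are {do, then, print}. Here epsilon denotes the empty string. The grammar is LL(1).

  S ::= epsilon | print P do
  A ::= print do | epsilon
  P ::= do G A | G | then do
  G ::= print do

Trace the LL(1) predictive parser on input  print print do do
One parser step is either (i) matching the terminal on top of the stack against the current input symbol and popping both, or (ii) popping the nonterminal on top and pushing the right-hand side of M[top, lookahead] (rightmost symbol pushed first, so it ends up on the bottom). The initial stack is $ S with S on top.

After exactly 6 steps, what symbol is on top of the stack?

     Stack          Input                Action
  1  $ S            print print do do $  expand S ::= print P do
  2  $ do P print   print print do do $  match print
  3  $ do P         print do do $        expand P ::= G
  4  $ do G         print do do $        expand G ::= print do
  5  $ do do print  print do do $        match print
  6  $ do do        do do $              match do
Stack after step 6: $ do (top = do).

do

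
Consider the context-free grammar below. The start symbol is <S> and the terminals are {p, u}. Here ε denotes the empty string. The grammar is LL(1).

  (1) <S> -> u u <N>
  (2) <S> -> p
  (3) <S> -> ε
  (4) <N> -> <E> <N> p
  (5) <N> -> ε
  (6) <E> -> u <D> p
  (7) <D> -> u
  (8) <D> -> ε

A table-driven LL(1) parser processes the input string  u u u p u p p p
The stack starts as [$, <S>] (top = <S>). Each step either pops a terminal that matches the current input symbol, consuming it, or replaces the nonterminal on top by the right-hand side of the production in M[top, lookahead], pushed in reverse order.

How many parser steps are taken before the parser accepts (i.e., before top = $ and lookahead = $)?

      Stack              Input              Action
   1  $ <S>              u u u p u p p p $  expand <S> -> u u <N>
   2  $ <N> u u          u u u p u p p p $  match u
   3  $ <N> u            u u p u p p p $    match u
   4  $ <N>              u p u p p p $      expand <N> -> <E> <N> p
   5  $ p <N> <E>        u p u p p p $      expand <E> -> u <D> p
   6  $ p <N> p <D> u    u p u p p p $      match u
   7  $ p <N> p <D>      p u p p p $        expand <D> -> ε
   8  $ p <N> p          p u p p p $        match p
   9  $ p <N>            u p p p $          expand <N> -> <E> <N> p
  10  $ p p <N> <E>      u p p p $          expand <E> -> u <D> p
  11  $ p p <N> p <D> u  u p p p $          match u
  12  $ p p <N> p <D>    p p p $            expand <D> -> ε
  13  $ p p <N> p        p p p $            match p
  14  $ p p <N>          p p $              expand <N> -> ε
  15  $ p p              p p $              match p
  16  $ p                p $                match p
Accept reached after 16 steps.

16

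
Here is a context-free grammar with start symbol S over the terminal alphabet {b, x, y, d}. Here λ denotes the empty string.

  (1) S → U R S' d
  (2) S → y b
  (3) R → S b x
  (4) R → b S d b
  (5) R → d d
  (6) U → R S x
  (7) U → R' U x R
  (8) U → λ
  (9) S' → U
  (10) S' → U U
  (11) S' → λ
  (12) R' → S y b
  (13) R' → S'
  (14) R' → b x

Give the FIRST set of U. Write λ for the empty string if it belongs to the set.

FIRST(S): from S→U R S' d we get {b, d, x, y}; from S→y b we get {y}. So FIRST(S) = {b, d, x, y}.
FIRST(R): from R→S b x we get {b, d, x, y}; from R→b S d b we get {b}; from R→d d we get {d}. So FIRST(R) = {b, d, x, y}.
FIRST(U): from U→R S x we get {b, d, x, y}; from U→R' U x R we get {b, d, x, y}; from U→λ we get {λ}. So FIRST(U) = {λ, b, d, x, y}.
FIRST(S'): from S'→U we get {λ, b, d, x, y}; from S'→U U we get {λ, b, d, x, y}; from S'→λ we get {λ}. So FIRST(S') = {λ, b, d, x, y}.
FIRST(R'): from R'→S y b we get {b, d, x, y}; from R'→S' we get {λ, b, d, x, y}; from R'→b x we get {b}. So FIRST(R') = {λ, b, d, x, y}.

{λ, b, d, x, y}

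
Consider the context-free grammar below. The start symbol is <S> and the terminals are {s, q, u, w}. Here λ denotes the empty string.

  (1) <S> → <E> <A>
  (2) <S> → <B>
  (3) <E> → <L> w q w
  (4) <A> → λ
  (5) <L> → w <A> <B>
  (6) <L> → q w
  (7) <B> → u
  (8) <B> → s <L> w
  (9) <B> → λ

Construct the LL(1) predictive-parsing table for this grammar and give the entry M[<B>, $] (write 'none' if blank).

FIRST(<A>): from <A>→λ we get {λ}. So FIRST(<A>) = {λ}.
FIRST(<L>): from <L>→w <A> <B> we get {w}; from <L>→q w we get {q}. So FIRST(<L>) = {q, w}.
FIRST(<B>): from <B>→u we get {u}; from <B>→s <L> w we get {s}; from <B>→λ we get {λ}. So FIRST(<B>) = {λ, s, u}.
FIRST(<E>): from <E>→<L> w q w we get {q, w}. So FIRST(<E>) = {q, w}.
FIRST(<S>): from <S>→<E> <A> we get {q, w}; from <S>→<B> we get {λ, s, u}. So FIRST(<S>) = {λ, q, s, u, w}.
FOLLOW(<S>) includes $ since <S> is the start symbol.
FOLLOW(<S>): <S> appears on no right-hand side. Thus FOLLOW(<S>) = {$}.
FOLLOW(<L>): in <E>→<L> w q w, <L> is followed by w q w with FIRST {w}; in <B>→s <L> w, <L> is followed by w with FIRST {w}. Thus FOLLOW(<L>) = {w}.
FOLLOW(<B>): in <S>→<B>, the suffix after <B> is empty, so FOLLOW(<B>) ⊇ FOLLOW(<S>) = {$}; in <L>→w <A> <B>, the suffix after <B> is empty, so FOLLOW(<B>) ⊇ FOLLOW(<L>) = {w}. Thus FOLLOW(<B>) = {$, w}.
For <B> → u: FIRST(u) = {u}, so it goes in M[<B>, t] for t ∈ {u}.
For <B> → s <L> w: FIRST(s <L> w) = {s}, so it goes in M[<B>, t] for t ∈ {s}.
For <B> → λ: FIRST(λ) = {λ}, so it goes in M[<B>, t] for t ∈ {}; since λ ∈ FIRST, also for every t ∈ FOLLOW(<B>) = {$, w}.

<B> → λ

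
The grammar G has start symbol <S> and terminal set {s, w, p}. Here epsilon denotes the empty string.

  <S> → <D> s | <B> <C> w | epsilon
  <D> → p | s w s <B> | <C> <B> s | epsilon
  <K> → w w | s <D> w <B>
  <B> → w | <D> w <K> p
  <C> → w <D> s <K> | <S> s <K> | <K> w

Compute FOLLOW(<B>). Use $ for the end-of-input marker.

FIRST(<K>) = {s, w}
FIRST(<S>) = {epsilon, p, s, w}  (via <D> s, <B> <C> w)
FIRST(<C>) = {p, s, w}  (via <S> s <K>, <K> w)
FIRST(<D>) = {epsilon, p, s, w}  (via <C> <B> s)
FIRST(<B>) = {p, s, w}  (via <D> w <K> p)
FOLLOW(<S>) includes $ since <S> is the start symbol.
FOLLOW(<S>): in <C>→<S> s <K>, <S> is followed by s <K> with FIRST {s}. Thus FOLLOW(<S>) = {$, s}.
FOLLOW(<D>): in <S>→<D> s, <D> is followed by s with FIRST {s}; in <K>→s <D> w <B>, <D> is followed by w <B> with FIRST {w}; in <B>→<D> w <K> p, <D> is followed by w <K> p with FIRST {w}; in <C>→w <D> s <K>, <D> is followed by s <K> with FIRST {s}. Thus FOLLOW(<D>) = {s, w}.
FOLLOW(<C>): in <S>→<B> <C> w, <C> is followed by w with FIRST {w}; in <D>→<C> <B> s, <C> is followed by <B> s with FIRST {p, s, w}. Thus FOLLOW(<C>) = {p, s, w}.
FOLLOW(<K>): in <B>→<D> w <K> p, <K> is followed by p with FIRST {p}; in <C>→w <D> s <K>, the suffix after <K> is empty, so FOLLOW(<K>) ⊇ FOLLOW(<C>) = {p, s, w}; in <C>→<S> s <K>, the suffix after <K> is empty, so FOLLOW(<K>) ⊇ FOLLOW(<C>) = {p, s, w}; in <C>→<K> w, <K> is followed by w with FIRST {w}. Thus FOLLOW(<K>) = {p, s, w}.
FOLLOW(<B>): in <S>→<B> <C> w, <B> is followed by <C> w with FIRST {p, s, w}; in <D>→s w s <B>, the suffix after <B> is empty, so FOLLOW(<B>) ⊇ FOLLOW(<D>) = {s, w}; in <D>→<C> <B> s, <B> is followed by s with FIRST {s}; in <K>→s <D> w <B>, the suffix after <B> is empty, so FOLLOW(<B>) ⊇ FOLLOW(<K>) = {p, s, w}. Thus FOLLOW(<B>) = {p, s, w}.

{p, s, w}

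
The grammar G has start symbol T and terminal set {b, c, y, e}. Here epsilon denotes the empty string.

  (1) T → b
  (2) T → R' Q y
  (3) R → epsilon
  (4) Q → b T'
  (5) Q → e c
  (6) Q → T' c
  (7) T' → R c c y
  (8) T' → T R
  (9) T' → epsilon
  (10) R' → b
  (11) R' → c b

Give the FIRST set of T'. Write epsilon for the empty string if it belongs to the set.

{epsilon, b, c}

FIRST(R): from R→epsilon we get {epsilon}. So FIRST(R) = {epsilon}.
FIRST(R'): from R'→b we get {b}; from R'→c b we get {c}. So FIRST(R') = {b, c}.
FIRST(T): from T→b we get {b}; from T→R' Q y we get {b, c}. So FIRST(T) = {b, c}.
FIRST(T'): from T'→R c c y we get {c}; from T'→T R we get {b, c}; from T'→epsilon we get {epsilon}. So FIRST(T') = {epsilon, b, c}.
FIRST(Q): from Q→b T' we get {b}; from Q→e c we get {e}; from Q→T' c we get {b, c}. So FIRST(Q) = {b, c, e}.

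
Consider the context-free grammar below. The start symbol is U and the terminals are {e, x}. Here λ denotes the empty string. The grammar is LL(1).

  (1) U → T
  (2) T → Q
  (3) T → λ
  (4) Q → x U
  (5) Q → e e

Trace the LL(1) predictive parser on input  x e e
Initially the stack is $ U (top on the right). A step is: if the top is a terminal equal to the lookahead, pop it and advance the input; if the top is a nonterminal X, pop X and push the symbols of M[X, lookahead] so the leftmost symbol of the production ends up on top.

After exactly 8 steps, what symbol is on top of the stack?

step 1: stack=$ U  input=x e e $  — expand U → T
step 2: stack=$ T  input=x e e $  — expand T → Q
step 3: stack=$ Q  input=x e e $  — expand Q → x U
step 4: stack=$ U x  input=x e e $  — match x
step 5: stack=$ U  input=e e $  — expand U → T
step 6: stack=$ T  input=e e $  — expand T → Q
step 7: stack=$ Q  input=e e $  — expand Q → e e
step 8: stack=$ e e  input=e e $  — match e
Stack after step 8: $ e (top = e).

e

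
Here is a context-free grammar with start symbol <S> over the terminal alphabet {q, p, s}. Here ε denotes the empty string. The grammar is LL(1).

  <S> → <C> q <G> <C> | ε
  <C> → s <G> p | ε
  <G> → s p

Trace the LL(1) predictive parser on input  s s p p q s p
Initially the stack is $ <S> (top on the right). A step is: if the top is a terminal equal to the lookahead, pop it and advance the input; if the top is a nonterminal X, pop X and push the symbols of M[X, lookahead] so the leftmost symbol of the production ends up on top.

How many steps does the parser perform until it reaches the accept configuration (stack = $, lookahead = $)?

      Stack                Input            Action
   1  $ <S>                s s p p q s p $  expand <S> → <C> q <G> <C>
   2  $ <C> <G> q <C>      s s p p q s p $  expand <C> → s <G> p
   3  $ <C> <G> q p <G> s  s s p p q s p $  match s
   4  $ <C> <G> q p <G>    s p p q s p $    expand <G> → s p
   5  $ <C> <G> q p p s    s p p q s p $    match s
   6  $ <C> <G> q p p      p p q s p $      match p
   7  $ <C> <G> q p        p q s p $        match p
   8  $ <C> <G> q          q s p $          match q
   9  $ <C> <G>            s p $            expand <G> → s p
  10  $ <C> p s            s p $            match s
  11  $ <C> p              p $              match p
  12  $ <C>                $                expand <C> → ε
Accept reached after 12 steps.

12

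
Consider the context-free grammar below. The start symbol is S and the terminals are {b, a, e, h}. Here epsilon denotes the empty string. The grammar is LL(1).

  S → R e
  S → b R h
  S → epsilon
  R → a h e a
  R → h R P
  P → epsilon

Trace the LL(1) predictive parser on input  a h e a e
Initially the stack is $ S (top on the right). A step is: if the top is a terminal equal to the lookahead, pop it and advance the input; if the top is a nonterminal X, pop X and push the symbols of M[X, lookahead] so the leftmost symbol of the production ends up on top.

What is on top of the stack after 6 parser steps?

step 1: stack=$ S  input=a h e a e $  — expand S → R e
step 2: stack=$ e R  input=a h e a e $  — expand R → a h e a
step 3: stack=$ e a e h a  input=a h e a e $  — match a
step 4: stack=$ e a e h  input=h e a e $  — match h
step 5: stack=$ e a e  input=e a e $  — match e
step 6: stack=$ e a  input=a e $  — match a
Stack after step 6: $ e (top = e).

e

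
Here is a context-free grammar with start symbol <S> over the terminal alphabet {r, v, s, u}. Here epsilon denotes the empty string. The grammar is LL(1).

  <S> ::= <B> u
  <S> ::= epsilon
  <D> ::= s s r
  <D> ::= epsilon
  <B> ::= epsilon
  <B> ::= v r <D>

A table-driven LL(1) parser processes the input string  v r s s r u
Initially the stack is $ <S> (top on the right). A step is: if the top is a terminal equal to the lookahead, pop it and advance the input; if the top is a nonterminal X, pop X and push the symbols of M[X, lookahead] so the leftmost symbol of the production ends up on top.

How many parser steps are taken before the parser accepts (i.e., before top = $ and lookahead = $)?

9

step 1: stack=$ <S>  input=v r s s r u $  — expand <S> ::= <B> u
step 2: stack=$ u <B>  input=v r s s r u $  — expand <B> ::= v r <D>
step 3: stack=$ u <D> r v  input=v r s s r u $  — match v
step 4: stack=$ u <D> r  input=r s s r u $  — match r
step 5: stack=$ u <D>  input=s s r u $  — expand <D> ::= s s r
step 6: stack=$ u r s s  input=s s r u $  — match s
step 7: stack=$ u r s  input=s r u $  — match s
step 8: stack=$ u r  input=r u $  — match r
step 9: stack=$ u  input=u $  — match u
Accept reached after 9 steps.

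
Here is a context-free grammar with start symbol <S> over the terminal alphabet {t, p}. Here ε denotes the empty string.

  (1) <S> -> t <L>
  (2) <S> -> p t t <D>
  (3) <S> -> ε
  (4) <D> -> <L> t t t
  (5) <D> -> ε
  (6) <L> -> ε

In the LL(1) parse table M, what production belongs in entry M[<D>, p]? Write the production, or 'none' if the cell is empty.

none

FIRST(<S>): from <S>->t <L> we get {t}; from <S>->p t t <D> we get {p}; from <S>->ε we get {ε}. So FIRST(<S>) = {ε, p, t}.
FIRST(<L>): from <L>->ε we get {ε}. So FIRST(<L>) = {ε}.
FIRST(<D>): from <D>-><L> t t t we get {t}; from <D>->ε we get {ε}. So FIRST(<D>) = {ε, t}.
FOLLOW(<S>) includes $ since <S> is the start symbol.
FOLLOW(<S>): <S> appears on no right-hand side. Thus FOLLOW(<S>) = {$}.
FOLLOW(<D>): in <S>->p t t <D>, the suffix after <D> is empty, so FOLLOW(<D>) ⊇ FOLLOW(<S>) = {$}. Thus FOLLOW(<D>) = {$}.
For <D> -> <L> t t t: FIRST(<L> t t t) = {t}, so it goes in M[<D>, t] for t ∈ {t}.
For <D> -> ε: FIRST(ε) = {ε}, so it goes in M[<D>, t] for t ∈ {}; since ε ∈ FIRST, also for every t ∈ FOLLOW(<D>) = {$}.
None of these place a production in M[<D>, p].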